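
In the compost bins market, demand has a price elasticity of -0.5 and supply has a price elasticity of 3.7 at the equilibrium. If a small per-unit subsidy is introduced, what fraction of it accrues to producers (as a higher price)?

Producer share = 5/42

For a small subsidy around the equilibrium, the benefit split depends on the relative slopes, which at a point are proportional to the elasticities.
Buyer share = εs/(εs + |εd|) = 3.7/(3.7 + 0.5) = 37/42; seller share = |εd|/(εs + |εd|) = 5/42.
So producers capture 5/42 of the subsidy.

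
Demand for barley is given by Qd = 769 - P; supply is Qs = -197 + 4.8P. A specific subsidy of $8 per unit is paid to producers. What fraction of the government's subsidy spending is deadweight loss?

Pre-subsidy: 769 - P = -197 + 4.8P gives P* = 4830/29, Q* = 17471/29.
With the subsidy, sellers receive Ps = Pb + 8 for each unit, where Pb is the price buyers pay.
Supply in terms of Pb becomes Qs = -197 + 4.8(Pb + 8) = -158.6 + 4.8Pb. Setting this equal to demand: 769 - Pb = -158.6 + 4.8Pb, so Pb = 4638/29.
Sellers receive Ps = 4638/29 + 8 = 4870/29; Q' = 769 − 1·(4638/29) = 17663/29.
ΔCS = ½(17471/29 + 17663/29)(4830/29 − 4638/29) = 3372864/841; ΔPS = ½(17471/29 + 17663/29)(4870/29 − 4830/29) = 702680/841.
Government spending = 8 × 17663/29 = 141304/29.
DWL = ½ × 8 × (17663/29 − 17471/29) = 768/29; fraction = (768/29) / (141304/29) = 96/17663.

DWL / government spending = 96/17663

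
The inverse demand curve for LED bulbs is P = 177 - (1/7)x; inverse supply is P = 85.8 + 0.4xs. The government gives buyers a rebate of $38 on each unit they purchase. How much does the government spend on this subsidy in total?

Pre-subsidy: 177 - (1/7)x = 85.8 + 0.4x gives x* = 168 and P* = 153.
With the rebate, buyers effectively pay Pb = Ps − 38, where Ps is the price sellers receive.
On the curves, Pb = 177 - (1/7)x and Ps = 85.8 + 0.4x; the wedge Ps − Pb = 38 gives 85.8 + 0.4x − (177 - (1/7)x) = 38, so x' = 238.
Then Pb = 177 − (1/7)·238 = 143 and Ps = 85.8 + 0.4·238 = 181.
Government outlay = subsidy × quantity = 38 × 238 = 9044.

Government cost = $9044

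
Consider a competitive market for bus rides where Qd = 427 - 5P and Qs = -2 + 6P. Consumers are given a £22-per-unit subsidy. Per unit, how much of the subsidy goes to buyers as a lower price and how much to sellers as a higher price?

Pre-subsidy: 427 - 5P = -2 + 6P gives P* = 39, Q* = 232.
With the rebate, buyers effectively pay Pb = Ps − 22, where Ps is the price sellers receive.
Demand in terms of Ps becomes Qd = 427 − 5(Ps − 22) = 537 - 5Ps. Setting this equal to supply: 537 - 5Ps = -2 + 6Ps, so Ps = 49.
Buyers pay Pb = 49 − 22 = 27; Q' = -2 + 6·49 = 292.
Buyers' price falls by P* − Pb = 39 − 27 = 12; sellers' price rises by Ps − P* = 49 − 39 = 10.

Buyers gain £12 per unit; sellers gain £10 per unit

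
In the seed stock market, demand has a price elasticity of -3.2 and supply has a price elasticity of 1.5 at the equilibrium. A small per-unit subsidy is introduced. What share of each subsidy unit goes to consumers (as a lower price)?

For a small subsidy around the equilibrium, the benefit split depends on the relative slopes, which at a point are proportional to the elasticities.
Buyer share = εs/(εs + |εd|) = 1.5/(1.5 + 3.2) = 15/47; seller share = |εd|/(εs + |εd|) = 32/47.

Consumer share = 15/47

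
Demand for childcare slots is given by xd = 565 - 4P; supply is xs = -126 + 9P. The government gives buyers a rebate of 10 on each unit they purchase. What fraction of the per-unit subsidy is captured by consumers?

Consumer share = 9/13

Pre-subsidy: 565 - 4P = -126 + 9P gives P* = 691/13, x* = 4581/13.
With the rebate, buyers effectively pay Pb = Ps − 10, where Ps is the price sellers receive.
Demand in terms of Ps becomes xd = 565 − 4(Ps − 10) = 605 - 4Ps. Setting this equal to supply: 605 - 4Ps = -126 + 9Ps, so Ps = 731/13.
Buyers pay Pb = 731/13 − 10 = 601/13; x' = -126 + 9·(731/13) = 4941/13.
Buyers' price falls by P* − Pb = 691/13 − 601/13 = 90/13; sellers' price rises by Ps − P* = 731/13 − 691/13 = 40/13.
So consumers capture (90/13)/10 = 9/13 of each unit of subsidy.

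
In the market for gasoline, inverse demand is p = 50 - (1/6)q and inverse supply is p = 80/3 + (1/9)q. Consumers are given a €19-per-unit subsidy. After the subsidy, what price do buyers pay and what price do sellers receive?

Pre-subsidy: 50 - (1/6)q = 80/3 + (1/9)q gives q* = 84 and p* = 36.
With the rebate, buyers effectively pay pb = ps − 19, where ps is the price sellers receive.
On the curves, pb = 50 - (1/6)q and ps = 80/3 + (1/9)q; the wedge ps − pb = 19 gives 80/3 + (1/9)q − (50 - (1/6)q) = 19, so q' = 152.4.
Then pb = 50 − (1/6)·152.4 = 24.6 and ps = 80/3 + (1/9)·152.4 = 43.6.

Buyers pay €24.6; sellers receive €43.6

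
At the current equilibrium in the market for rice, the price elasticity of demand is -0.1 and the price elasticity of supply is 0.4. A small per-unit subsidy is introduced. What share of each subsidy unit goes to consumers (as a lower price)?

Consumer share = 0.8

For a small subsidy around the equilibrium, the benefit split depends on the relative slopes, which at a point are proportional to the elasticities.
Buyer share = εs/(εs + |εd|) = 0.4/(0.4 + 0.1) = 0.8; seller share = |εd|/(εs + |εd|) = 0.2.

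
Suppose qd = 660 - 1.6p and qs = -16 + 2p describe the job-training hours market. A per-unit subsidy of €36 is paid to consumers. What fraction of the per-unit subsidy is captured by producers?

Producer share = 4/9

Pre-subsidy: 660 - 1.6p = -16 + 2p gives p* = 1690/9, q* = 3236/9.
With the rebate, buyers effectively pay pb = ps − 36, where ps is the price sellers receive.
Demand in terms of ps becomes qd = 660 − 1.6(ps − 36) = 717.6 - 1.6ps. Setting this equal to supply: 717.6 - 1.6ps = -16 + 2ps, so ps = 1834/9.
Buyers pay pb = 1834/9 − 36 = 1510/9; q' = -16 + 2·(1834/9) = 3524/9.
Buyers' price falls by p* − pb = 1690/9 − 1510/9 = 20; sellers' price rises by ps − p* = 1834/9 − 1690/9 = 16.
So producers capture 16/36 = 4/9 of each unit of subsidy.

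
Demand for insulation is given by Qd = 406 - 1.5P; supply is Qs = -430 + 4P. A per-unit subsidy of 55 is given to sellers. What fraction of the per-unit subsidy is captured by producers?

Pre-subsidy: 406 - 1.5P = -430 + 4P gives P* = 152, Q* = 178.
With the subsidy, sellers receive Ps = Pb + 55 for each unit, where Pb is the price buyers pay.
Supply in terms of Pb becomes Qs = -430 + 4(Pb + 55) = -210 + 4Pb. Setting this equal to demand: 406 - 1.5Pb = -210 + 4Pb, so Pb = 112.
Sellers receive Ps = 112 + 55 = 167; Q' = 406 − 1.5·112 = 238.
Buyers' price falls by P* − Pb = 152 − 112 = 40; sellers' price rises by Ps − P* = 167 − 152 = 15.
So producers capture 15/55 = 3/11 of each unit of subsidy.

Producer share = 3/11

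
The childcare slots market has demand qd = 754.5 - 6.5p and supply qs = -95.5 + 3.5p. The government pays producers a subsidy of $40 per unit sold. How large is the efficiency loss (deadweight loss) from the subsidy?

Deadweight loss = $1820

Pre-subsidy: 754.5 - 6.5p = -95.5 + 3.5p gives p* = 85, q* = 202.
With the subsidy, sellers receive ps = pb + 40 for each unit, where pb is the price buyers pay.
Supply in terms of pb becomes qs = -95.5 + 3.5(pb + 40) = 44.5 + 3.5pb. Setting this equal to demand: 754.5 - 6.5pb = 44.5 + 3.5pb, so pb = 71.
Sellers receive ps = 71 + 40 = 111; q' = 754.5 − 6.5·71 = 293.
The subsidy expands output by 293 − 202 = 91 past the efficient level; on those units the gap between marginal cost and willingness to pay runs from 0 up to 40.
DWL = ½ × 40 × 91 = 1820.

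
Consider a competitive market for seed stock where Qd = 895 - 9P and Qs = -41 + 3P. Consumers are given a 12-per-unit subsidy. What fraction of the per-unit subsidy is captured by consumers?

Pre-subsidy: 895 - 9P = -41 + 3P gives P* = 78, Q* = 193.
With the rebate, buyers effectively pay Pb = Ps − 12, where Ps is the price sellers receive.
Demand in terms of Ps becomes Qd = 895 − 9(Ps − 12) = 1003 - 9Ps. Setting this equal to supply: 1003 - 9Ps = -41 + 3Ps, so Ps = 87.
Buyers pay Pb = 87 − 12 = 75; Q' = -41 + 3·87 = 220.
Buyers' price falls by P* − Pb = 78 − 75 = 3; sellers' price rises by Ps − P* = 87 − 78 = 9.
So consumers capture 3/12 = 0.25 of each unit of subsidy.

Consumer share = 0.25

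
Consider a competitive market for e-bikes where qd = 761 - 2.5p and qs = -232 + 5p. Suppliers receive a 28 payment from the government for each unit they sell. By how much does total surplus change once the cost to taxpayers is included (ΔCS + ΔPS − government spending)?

Pre-subsidy: 761 - 2.5p = -232 + 5p gives p* = 132.4, q* = 430.
With the subsidy, sellers receive ps = pb + 28 for each unit, where pb is the price buyers pay.
Supply in terms of pb becomes qs = -232 + 5(pb + 28) = -92 + 5pb. Setting this equal to demand: 761 - 2.5pb = -92 + 5pb, so pb = 1706/15.
Sellers receive ps = 1706/15 + 28 = 2126/15; q' = 761 − 2.5·(1706/15) = 1430/3.
ΔCS = ½(430 + 1430/3)(132.4 − 1706/15) = 76160/9; ΔPS = ½(430 + 1430/3)(2126/15 − 132.4) = 38080/9.
Government spending = 28 × 1430/3 = 40040/3.
Net change = 76160/9 + 38080/9 − 40040/3 = -1960/3. The loss equals the DWL triangle ½·28·140/3.

Net change in total surplus = -1960/3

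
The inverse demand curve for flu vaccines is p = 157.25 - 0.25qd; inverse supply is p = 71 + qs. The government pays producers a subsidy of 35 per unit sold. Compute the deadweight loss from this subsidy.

Deadweight loss = 490

Pre-subsidy: 157.25 - 0.25q = 71 + q gives q* = 69 and p* = 140.
With the subsidy, sellers receive ps = pb + 35 for each unit, where pb is the price buyers pay.
On the curves, pb = 157.25 - 0.25q and ps = 71 + q; the wedge ps − pb = 35 gives 71 + q − (157.25 - 0.25q) = 35, so q' = 97.
Then pb = 157.25 − 0.25·97 = 133 and ps = 71 + 1·97 = 168.
The subsidy expands output by 97 − 69 = 28 past the efficient level; on those units the gap between marginal cost and willingness to pay runs from 0 up to 35.
DWL = ½ × 35 × 28 = 490.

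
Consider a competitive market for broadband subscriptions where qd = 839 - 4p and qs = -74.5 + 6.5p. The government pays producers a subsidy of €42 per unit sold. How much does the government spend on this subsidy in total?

Government cost = €24990

Pre-subsidy: 839 - 4p = -74.5 + 6.5p gives p* = 87, q* = 491.
With the subsidy, sellers receive ps = pb + 42 for each unit, where pb is the price buyers pay.
Supply in terms of pb becomes qs = -74.5 + 6.5(pb + 42) = 198.5 + 6.5pb. Setting this equal to demand: 839 - 4pb = 198.5 + 6.5pb, so pb = 61.
Sellers receive ps = 61 + 42 = 103; q' = 839 − 4·61 = 595.
Government outlay = subsidy × quantity = 42 × 595 = 24990.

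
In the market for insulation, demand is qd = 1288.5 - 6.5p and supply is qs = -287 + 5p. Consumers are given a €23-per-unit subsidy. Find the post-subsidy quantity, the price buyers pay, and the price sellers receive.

q' = 463; buyers pay €127; sellers receive €150

Pre-subsidy: 1288.5 - 6.5p = -287 + 5p gives p* = 137, q* = 398.
With the rebate, buyers effectively pay pb = ps − 23, where ps is the price sellers receive.
Demand in terms of ps becomes qd = 1288.5 − 6.5(ps − 23) = 1438 - 6.5ps. Setting this equal to supply: 1438 - 6.5ps = -287 + 5ps, so ps = 150.
Buyers pay pb = 150 − 23 = 127; q' = -287 + 5·150 = 463.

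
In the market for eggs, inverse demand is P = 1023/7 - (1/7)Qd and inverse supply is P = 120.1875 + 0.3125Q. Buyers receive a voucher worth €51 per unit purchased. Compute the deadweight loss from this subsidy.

Pre-subsidy: 1023/7 - (1/7)Q = 120.1875 + 0.3125Q gives Q* = 57 and P* = 138.
With the rebate, buyers effectively pay Pb = Ps − 51, where Ps is the price sellers receive.
On the curves, Pb = 1023/7 - (1/7)Q and Ps = 120.1875 + 0.3125Q; the wedge Ps − Pb = 51 gives 120.1875 + 0.3125Q − (1023/7 - (1/7)Q) = 51, so Q' = 169.
Then Pb = 1023/7 − (1/7)·169 = 122 and Ps = 120.1875 + 0.3125·169 = 173.
The subsidy expands output by 169 − 57 = 112 past the efficient level; on those units the gap between marginal cost and willingness to pay runs from 0 up to 51.
DWL = ½ × 51 × 112 = 2856.

Deadweight loss = €2856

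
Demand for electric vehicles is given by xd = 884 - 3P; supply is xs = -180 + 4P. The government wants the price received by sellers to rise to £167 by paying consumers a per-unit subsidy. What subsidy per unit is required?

Required subsidy s = £35 per unit

At a seller price of 167, quantity supplied is -180 + 4·167 = 488.
Buyers absorb 488 only when they pay Pb with 884 − 3·Pb = 488, i.e. Pb = 132.
s = Ps − Pb = 167 − 132 = 35.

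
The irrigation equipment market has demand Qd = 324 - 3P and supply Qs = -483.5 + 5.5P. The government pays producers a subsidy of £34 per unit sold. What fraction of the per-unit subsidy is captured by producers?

Pre-subsidy: 324 - 3P = -483.5 + 5.5P gives P* = 95, Q* = 39.
With the subsidy, sellers receive Ps = Pb + 34 for each unit, where Pb is the price buyers pay.
Supply in terms of Pb becomes Qs = -483.5 + 5.5(Pb + 34) = -296.5 + 5.5Pb. Setting this equal to demand: 324 - 3Pb = -296.5 + 5.5Pb, so Pb = 73.
Sellers receive Ps = 73 + 34 = 107; Q' = 324 − 3·73 = 105.
Buyers' price falls by P* − Pb = 95 − 73 = 22; sellers' price rises by Ps − P* = 107 − 95 = 12.
So producers capture 12/34 = 6/17 of each unit of subsidy.

Producer share = 6/17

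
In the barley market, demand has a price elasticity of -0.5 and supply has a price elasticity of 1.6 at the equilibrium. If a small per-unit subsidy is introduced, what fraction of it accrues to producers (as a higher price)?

For a small subsidy around the equilibrium, the benefit split depends on the relative slopes, which at a point are proportional to the elasticities.
Buyer share = εs/(εs + |εd|) = 1.6/(1.6 + 0.5) = 16/21; seller share = |εd|/(εs + |εd|) = 5/21.
So producers capture 5/21 of the subsidy.

Producer share = 5/21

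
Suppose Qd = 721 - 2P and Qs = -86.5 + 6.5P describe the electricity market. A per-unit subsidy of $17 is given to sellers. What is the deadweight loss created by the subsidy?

Pre-subsidy: 721 - 2P = -86.5 + 6.5P gives P* = 95, Q* = 531.
With the subsidy, sellers receive Ps = Pb + 17 for each unit, where Pb is the price buyers pay.
Supply in terms of Pb becomes Qs = -86.5 + 6.5(Pb + 17) = 24 + 6.5Pb. Setting this equal to demand: 721 - 2Pb = 24 + 6.5Pb, so Pb = 82.
Sellers receive Ps = 82 + 17 = 99; Q' = 721 − 2·82 = 557.
The subsidy expands output by 557 − 531 = 26 past the efficient level; on those units the gap between marginal cost and willingness to pay runs from 0 up to 17.
DWL = ½ × 17 × 26 = 221.

Deadweight loss = $221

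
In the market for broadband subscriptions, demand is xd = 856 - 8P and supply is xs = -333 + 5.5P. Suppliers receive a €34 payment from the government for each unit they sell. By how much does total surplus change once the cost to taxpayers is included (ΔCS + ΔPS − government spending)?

Pre-subsidy: 856 - 8P = -333 + 5.5P gives P* = 2378/27, x* = 4088/27.
With the subsidy, sellers receive Ps = Pb + 34 for each unit, where Pb is the price buyers pay.
Supply in terms of Pb becomes xs = -333 + 5.5(Pb + 34) = -146 + 5.5Pb. Setting this equal to demand: 856 - 8Pb = -146 + 5.5Pb, so Pb = 668/9.
Sellers receive Ps = 668/9 + 34 = 974/9; x' = 856 − 8·(668/9) = 2360/9.
ΔCS = ½(4088/27 + 2360/9)(2378/27 − 668/9) = 2088416/729; ΔPS = ½(4088/27 + 2360/9)(974/9 − 2378/27) = 3037696/729.
Government spending = 34 × 2360/9 = 80240/9.
Net change = 2088416/729 + 3037696/729 − 80240/9 = -50864/27. The loss equals the DWL triangle ½·34·2992/27.

Net change in total surplus = -50864/27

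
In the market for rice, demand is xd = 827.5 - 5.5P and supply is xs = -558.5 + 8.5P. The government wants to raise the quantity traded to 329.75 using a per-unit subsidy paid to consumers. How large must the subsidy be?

Required subsidy s = 14 per unit

At x = 329.75, invert demand for the buyer price: Pb = (827.5 − 329.75)/5.5 = 90.5; invert supply for the seller price: Ps = (329.75 − (-558.5))/8.5 = 104.5.
The subsidy must fill the gap: s = Ps − Pb = 104.5 − 90.5 = 14.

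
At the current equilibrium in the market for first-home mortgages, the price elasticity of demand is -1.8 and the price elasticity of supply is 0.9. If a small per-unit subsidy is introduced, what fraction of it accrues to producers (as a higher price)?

Producer share = 2/3

For a small subsidy around the equilibrium, the benefit split depends on the relative slopes, which at a point are proportional to the elasticities.
Buyer share = εs/(εs + |εd|) = 0.9/(0.9 + 1.8) = 1/3; seller share = |εd|/(εs + |εd|) = 2/3.
So producers capture 2/3 of the subsidy.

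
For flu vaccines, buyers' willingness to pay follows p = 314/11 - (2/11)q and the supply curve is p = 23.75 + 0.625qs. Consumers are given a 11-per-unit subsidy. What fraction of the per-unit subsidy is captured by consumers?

Consumer share = 16/71

Pre-subsidy: 314/11 - (2/11)q = 23.75 + 0.625q gives q* = 422/71 and p* = 1950/71.
With the rebate, buyers effectively pay pb = ps − 11, where ps is the price sellers receive.
On the curves, pb = 314/11 - (2/11)q and ps = 23.75 + 0.625q; the wedge ps − pb = 11 gives 23.75 + 0.625q − (314/11 - (2/11)q) = 11, so q' = 1390/71.
Then pb = 314/11 − (2/11)·(1390/71) = 1774/71 and ps = 23.75 + 0.625·(1390/71) = 2555/71.
Buyers' price falls by p* − pb = 1950/71 − 1774/71 = 176/71; sellers' price rises by ps − p* = 2555/71 − 1950/71 = 605/71.
So consumers capture (176/71)/11 = 16/71 of each unit of subsidy.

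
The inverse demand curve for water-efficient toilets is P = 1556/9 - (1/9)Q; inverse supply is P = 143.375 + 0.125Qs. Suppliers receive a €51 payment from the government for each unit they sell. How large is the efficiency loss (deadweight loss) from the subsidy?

Deadweight loss = €5508

Pre-subsidy: 1556/9 - (1/9)Q = 143.375 + 0.125Q gives Q* = 125 and P* = 159.
With the subsidy, sellers receive Ps = Pb + 51 for each unit, where Pb is the price buyers pay.
On the curves, Pb = 1556/9 - (1/9)Q and Ps = 143.375 + 0.125Q; the wedge Ps − Pb = 51 gives 143.375 + 0.125Q − (1556/9 - (1/9)Q) = 51, so Q' = 341.
Then Pb = 1556/9 − (1/9)·341 = 135 and Ps = 143.375 + 0.125·341 = 186.
The subsidy expands output by 341 − 125 = 216 past the efficient level; on those units the gap between marginal cost and willingness to pay runs from 0 up to 51.
DWL = ½ × 51 × 216 = 5508.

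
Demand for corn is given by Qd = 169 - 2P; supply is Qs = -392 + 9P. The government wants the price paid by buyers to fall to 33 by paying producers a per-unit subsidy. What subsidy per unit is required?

Required subsidy s = 22 per unit

At a buyer price of 33, quantity demanded is 169 − 2·33 = 103.
Sellers supply 103 only when they receive Ps with -392 + 9·Ps = 103, i.e. Ps = 55.
s = Ps − Pb = 55 − 33 = 22.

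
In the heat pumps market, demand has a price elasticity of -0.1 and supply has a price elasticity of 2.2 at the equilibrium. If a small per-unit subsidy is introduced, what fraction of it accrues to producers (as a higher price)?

For a small subsidy around the equilibrium, the benefit split depends on the relative slopes, which at a point are proportional to the elasticities.
Buyer share = εs/(εs + |εd|) = 2.2/(2.2 + 0.1) = 22/23; seller share = |εd|/(εs + |εd|) = 1/23.
So producers capture 1/23 of the subsidy.

Producer share = 1/23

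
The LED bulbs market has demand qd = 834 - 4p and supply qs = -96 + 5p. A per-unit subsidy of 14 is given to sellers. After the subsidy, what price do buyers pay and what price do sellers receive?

Pre-subsidy: 834 - 4p = -96 + 5p gives p* = 310/3, q* = 1262/3.
With the subsidy, sellers receive ps = pb + 14 for each unit, where pb is the price buyers pay.
Supply in terms of pb becomes qs = -96 + 5(pb + 14) = -26 + 5pb. Setting this equal to demand: 834 - 4pb = -26 + 5pb, so pb = 860/9.
Sellers receive ps = 860/9 + 14 = 986/9; q' = 834 − 4·(860/9) = 4066/9.

Buyers pay 860/9; sellers receive 986/9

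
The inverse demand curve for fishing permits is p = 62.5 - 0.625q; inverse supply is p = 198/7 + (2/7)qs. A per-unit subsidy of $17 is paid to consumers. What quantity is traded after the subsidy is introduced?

Pre-subsidy: 62.5 - 0.625q = 198/7 + (2/7)q gives q* = 1916/51 and p* = 1990/51.
With the rebate, buyers effectively pay pb = ps − 17, where ps is the price sellers receive.
On the curves, pb = 62.5 - 0.625q and ps = 198/7 + (2/7)q; the wedge ps − pb = 17 gives 198/7 + (2/7)q − (62.5 - 0.625q) = 17, so q' = 956/17.
Then pb = 62.5 − 0.625·(956/17) = 465/17 and ps = 198/7 + (2/7)·(956/17) = 754/17.

q' = 956/17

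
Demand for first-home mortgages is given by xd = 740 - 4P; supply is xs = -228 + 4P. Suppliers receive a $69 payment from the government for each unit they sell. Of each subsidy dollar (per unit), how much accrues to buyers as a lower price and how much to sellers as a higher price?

Pre-subsidy: 740 - 4P = -228 + 4P gives P* = 121, x* = 256.
With the subsidy, sellers receive Ps = Pb + 69 for each unit, where Pb is the price buyers pay.
Supply in terms of Pb becomes xs = -228 + 4(Pb + 69) = 48 + 4Pb. Setting this equal to demand: 740 - 4Pb = 48 + 4Pb, so Pb = 86.5.
Sellers receive Ps = 86.5 + 69 = 155.5; x' = 740 − 4·86.5 = 394.
Buyers' price falls by P* − Pb = 121 − 86.5 = 34.5; sellers' price rises by Ps − P* = 155.5 − 121 = 34.5.

Buyers gain $34.5 per unit; sellers gain $34.5 per unit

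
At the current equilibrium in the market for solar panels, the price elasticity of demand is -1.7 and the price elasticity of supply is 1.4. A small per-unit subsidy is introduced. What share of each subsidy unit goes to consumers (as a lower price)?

For a small subsidy around the equilibrium, the benefit split depends on the relative slopes, which at a point are proportional to the elasticities.
Buyer share = εs/(εs + |εd|) = 1.4/(1.4 + 1.7) = 14/31; seller share = |εd|/(εs + |εd|) = 17/31.

Consumer share = 14/31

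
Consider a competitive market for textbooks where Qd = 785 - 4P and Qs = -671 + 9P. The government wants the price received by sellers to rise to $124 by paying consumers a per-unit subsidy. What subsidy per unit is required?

At a seller price of 124, quantity supplied is -671 + 9·124 = 445.
Buyers absorb 445 only when they pay Pb with 785 − 4·Pb = 445, i.e. Pb = 85.
s = Ps − Pb = 124 − 85 = 39.

Required subsidy s = $39 per unit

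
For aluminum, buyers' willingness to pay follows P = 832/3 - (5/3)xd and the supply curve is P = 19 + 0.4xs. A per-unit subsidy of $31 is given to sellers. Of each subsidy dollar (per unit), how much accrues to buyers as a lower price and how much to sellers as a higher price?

Pre-subsidy: 832/3 - (5/3)x = 19 + 0.4x gives x* = 125 and P* = 69.
With the subsidy, sellers receive Ps = Pb + 31 for each unit, where Pb is the price buyers pay.
On the curves, Pb = 832/3 - (5/3)x and Ps = 19 + 0.4x; the wedge Ps − Pb = 31 gives 19 + 0.4x − (832/3 - (5/3)x) = 31, so x' = 140.
Then Pb = 832/3 − (5/3)·140 = 44 and Ps = 19 + 0.4·140 = 75.
Buyers' price falls by P* − Pb = 69 − 44 = 25; sellers' price rises by Ps − P* = 75 − 69 = 6.

Buyers gain $25 per unit; sellers gain $6 per unit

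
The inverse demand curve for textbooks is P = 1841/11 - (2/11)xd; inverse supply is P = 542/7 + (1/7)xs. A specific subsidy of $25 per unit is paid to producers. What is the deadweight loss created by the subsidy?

Deadweight loss = $962.5

Pre-subsidy: 1841/11 - (2/11)x = 542/7 + (1/7)x gives x* = 277 and P* = 117.
With the subsidy, sellers receive Ps = Pb + 25 for each unit, where Pb is the price buyers pay.
On the curves, Pb = 1841/11 - (2/11)x and Ps = 542/7 + (1/7)x; the wedge Ps − Pb = 25 gives 542/7 + (1/7)x − (1841/11 - (2/11)x) = 25, so x' = 354.
Then Pb = 1841/11 − (2/11)·354 = 103 and Ps = 542/7 + (1/7)·354 = 128.
The subsidy expands output by 354 − 277 = 77 past the efficient level; on those units the gap between marginal cost and willingness to pay runs from 0 up to 25.
DWL = ½ × 25 × 77 = 962.5.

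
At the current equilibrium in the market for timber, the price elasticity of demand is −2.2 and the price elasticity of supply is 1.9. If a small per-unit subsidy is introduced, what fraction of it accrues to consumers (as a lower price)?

For a small subsidy around the equilibrium, the benefit split depends on the relative slopes, which at a point are proportional to the elasticities.
Buyer share = εs/(εs + |εd|) = 1.9/(1.9 + 2.2) = 19/41; seller share = |εd|/(εs + |εd|) = 22/41.

Consumer share = 19/41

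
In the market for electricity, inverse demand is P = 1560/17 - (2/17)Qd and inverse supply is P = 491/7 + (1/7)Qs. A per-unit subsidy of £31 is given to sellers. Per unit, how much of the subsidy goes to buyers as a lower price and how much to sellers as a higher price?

Buyers gain £14 per unit; sellers gain £17 per unit

Pre-subsidy: 1560/17 - (2/17)Q = 491/7 + (1/7)Q gives Q* = 83 and P* = 82.
With the subsidy, sellers receive Ps = Pb + 31 for each unit, where Pb is the price buyers pay.
On the curves, Pb = 1560/17 - (2/17)Q and Ps = 491/7 + (1/7)Q; the wedge Ps − Pb = 31 gives 491/7 + (1/7)Q − (1560/17 - (2/17)Q) = 31, so Q' = 202.
Then Pb = 1560/17 − (2/17)·202 = 68 and Ps = 491/7 + (1/7)·202 = 99.
Buyers' price falls by P* − Pb = 82 − 68 = 14; sellers' price rises by Ps − P* = 99 − 82 = 17.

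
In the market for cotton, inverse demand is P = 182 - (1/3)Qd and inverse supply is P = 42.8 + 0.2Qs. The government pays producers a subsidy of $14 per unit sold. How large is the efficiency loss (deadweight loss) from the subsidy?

Pre-subsidy: 182 - (1/3)Q = 42.8 + 0.2Q gives Q* = 261 and P* = 95.
With the subsidy, sellers receive Ps = Pb + 14 for each unit, where Pb is the price buyers pay.
On the curves, Pb = 182 - (1/3)Q and Ps = 42.8 + 0.2Q; the wedge Ps − Pb = 14 gives 42.8 + 0.2Q − (182 - (1/3)Q) = 14, so Q' = 287.25.
Then Pb = 182 − (1/3)·287.25 = 86.25 and Ps = 42.8 + 0.2·287.25 = 100.25.
The subsidy expands output by 287.25 − 261 = 26.25 past the efficient level; on those units the gap between marginal cost and willingness to pay runs from 0 up to 14.
DWL = ½ × 14 × 26.25 = 183.75.

Deadweight loss = $183.75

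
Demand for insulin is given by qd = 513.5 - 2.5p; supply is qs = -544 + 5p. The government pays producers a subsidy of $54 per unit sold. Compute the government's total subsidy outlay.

Pre-subsidy: 513.5 - 2.5p = -544 + 5p gives p* = 141, q* = 161.
With the subsidy, sellers receive ps = pb + 54 for each unit, where pb is the price buyers pay.
Supply in terms of pb becomes qs = -544 + 5(pb + 54) = -274 + 5pb. Setting this equal to demand: 513.5 - 2.5pb = -274 + 5pb, so pb = 105.
Sellers receive ps = 105 + 54 = 159; q' = 513.5 − 2.5·105 = 251.
Government outlay = subsidy × quantity = 54 × 251 = 13554.

Government cost = $13554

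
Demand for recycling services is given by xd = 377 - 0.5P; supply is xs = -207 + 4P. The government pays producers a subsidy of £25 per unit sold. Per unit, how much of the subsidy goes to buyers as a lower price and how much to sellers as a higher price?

Pre-subsidy: 377 - 0.5P = -207 + 4P gives P* = 1168/9, x* = 2809/9.
With the subsidy, sellers receive Ps = Pb + 25 for each unit, where Pb is the price buyers pay.
Supply in terms of Pb becomes xs = -207 + 4(Pb + 25) = -107 + 4Pb. Setting this equal to demand: 377 - 0.5Pb = -107 + 4Pb, so Pb = 968/9.
Sellers receive Ps = 968/9 + 25 = 1193/9; x' = 377 − 0.5·(968/9) = 2909/9.
Buyers' price falls by P* − Pb = 1168/9 − 968/9 = 200/9; sellers' price rises by Ps − P* = 1193/9 − 1168/9 = 25/9.

Buyers gain 200/9 per unit; sellers gain 25/9 per unit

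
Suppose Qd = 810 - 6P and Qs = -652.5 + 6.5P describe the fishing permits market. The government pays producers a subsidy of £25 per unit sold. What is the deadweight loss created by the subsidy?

Deadweight loss = £975

Pre-subsidy: 810 - 6P = -652.5 + 6.5P gives P* = 117, Q* = 108.
With the subsidy, sellers receive Ps = Pb + 25 for each unit, where Pb is the price buyers pay.
Supply in terms of Pb becomes Qs = -652.5 + 6.5(Pb + 25) = -490 + 6.5Pb. Setting this equal to demand: 810 - 6Pb = -490 + 6.5Pb, so Pb = 104.
Sellers receive Ps = 104 + 25 = 129; Q' = 810 − 6·104 = 186.
The subsidy expands output by 186 − 108 = 78 past the efficient level; on those units the gap between marginal cost and willingness to pay runs from 0 up to 25.
DWL = ½ × 25 × 78 = 975.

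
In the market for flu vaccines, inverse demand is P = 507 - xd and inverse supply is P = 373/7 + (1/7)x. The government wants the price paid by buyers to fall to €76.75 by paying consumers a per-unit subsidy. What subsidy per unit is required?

Required subsidy s = €38 per unit

At a buyer price of 76.75, quantity demanded is 507 − 1·76.75 = 430.25.
Sellers supply 430.25 only when they receive Ps = 373/7 + (1/7)·430.25 = 114.75.
s = Ps − Pb = 114.75 − 76.75 = 38.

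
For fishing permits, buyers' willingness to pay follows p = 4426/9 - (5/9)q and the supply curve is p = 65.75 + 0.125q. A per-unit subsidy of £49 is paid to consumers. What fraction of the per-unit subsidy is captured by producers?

Pre-subsidy: 4426/9 - (5/9)q = 65.75 + 0.125q gives q* = 626 and p* = 144.
With the rebate, buyers effectively pay pb = ps − 49, where ps is the price sellers receive.
On the curves, pb = 4426/9 - (5/9)q and ps = 65.75 + 0.125q; the wedge ps − pb = 49 gives 65.75 + 0.125q − (4426/9 - (5/9)q) = 49, so q' = 698.
Then pb = 4426/9 − (5/9)·698 = 104 and ps = 65.75 + 0.125·698 = 153.
Buyers' price falls by p* − pb = 144 − 104 = 40; sellers' price rises by ps − p* = 153 − 144 = 9.
So producers capture 9/49 = 9/49 of each unit of subsidy.

Producer share = 9/49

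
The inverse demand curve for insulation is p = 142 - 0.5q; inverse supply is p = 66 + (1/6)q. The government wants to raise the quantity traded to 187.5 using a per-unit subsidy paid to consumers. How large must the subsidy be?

At q = 187.5, from the demand curve buyers pay pb = 142 − 0.5·187.5 = 48.25; from the supply curve sellers need ps = 66 + (1/6)·187.5 = 97.25.
The subsidy must fill the gap: s = ps − pb = 97.25 − 48.25 = 49.

Required subsidy s = 49 per unit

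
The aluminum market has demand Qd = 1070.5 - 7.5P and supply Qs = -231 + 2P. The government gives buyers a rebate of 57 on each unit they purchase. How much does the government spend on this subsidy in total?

Pre-subsidy: 1070.5 - 7.5P = -231 + 2P gives P* = 137, Q* = 43.
With the rebate, buyers effectively pay Pb = Ps − 57, where Ps is the price sellers receive.
Demand in terms of Ps becomes Qd = 1070.5 − 7.5(Ps − 57) = 1498 - 7.5Ps. Setting this equal to supply: 1498 - 7.5Ps = -231 + 2Ps, so Ps = 182.
Buyers pay Pb = 182 − 57 = 125; Q' = -231 + 2·182 = 133.
Government outlay = subsidy × quantity = 57 × 133 = 7581.

Government cost = 7581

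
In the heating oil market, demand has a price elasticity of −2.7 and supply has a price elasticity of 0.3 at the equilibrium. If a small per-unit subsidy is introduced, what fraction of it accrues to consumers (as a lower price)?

For a small subsidy around the equilibrium, the benefit split depends on the relative slopes, which at a point are proportional to the elasticities.
Buyer share = εs/(εs + |εd|) = 0.3/(0.3 + 2.7) = 0.1; seller share = |εd|/(εs + |εd|) = 0.9.

Consumer share = 0.1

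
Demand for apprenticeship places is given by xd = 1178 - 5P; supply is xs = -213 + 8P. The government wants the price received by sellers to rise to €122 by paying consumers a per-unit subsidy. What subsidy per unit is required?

At a seller price of 122, quantity supplied is -213 + 8·122 = 763.
Buyers absorb 763 only when they pay Pb with 1178 − 5·Pb = 763, i.e. Pb = 83.
s = Ps − Pb = 122 − 83 = 39.

Required subsidy s = €39 per unit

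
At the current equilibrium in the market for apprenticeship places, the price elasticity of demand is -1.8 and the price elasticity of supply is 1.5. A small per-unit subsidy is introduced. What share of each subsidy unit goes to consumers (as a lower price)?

Consumer share = 5/11

For a small subsidy around the equilibrium, the benefit split depends on the relative slopes, which at a point are proportional to the elasticities.
Buyer share = εs/(εs + |εd|) = 1.5/(1.5 + 1.8) = 5/11; seller share = |εd|/(εs + |εd|) = 6/11.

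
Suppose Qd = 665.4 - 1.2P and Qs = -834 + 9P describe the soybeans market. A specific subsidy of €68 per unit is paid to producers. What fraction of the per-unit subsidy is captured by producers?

Producer share = 2/17

Pre-subsidy: 665.4 - 1.2P = -834 + 9P gives P* = 147, Q* = 489.
With the subsidy, sellers receive Ps = Pb + 68 for each unit, where Pb is the price buyers pay.
Supply in terms of Pb becomes Qs = -834 + 9(Pb + 68) = -222 + 9Pb. Setting this equal to demand: 665.4 - 1.2Pb = -222 + 9Pb, so Pb = 87.
Sellers receive Ps = 87 + 68 = 155; Q' = 665.4 − 1.2·87 = 561.
Buyers' price falls by P* − Pb = 147 − 87 = 60; sellers' price rises by Ps − P* = 155 − 147 = 8.
So producers capture 8/68 = 2/17 of each unit of subsidy.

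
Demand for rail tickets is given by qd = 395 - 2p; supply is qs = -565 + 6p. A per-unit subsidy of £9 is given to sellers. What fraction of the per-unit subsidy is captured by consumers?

Consumer share = 0.75

Pre-subsidy: 395 - 2p = -565 + 6p gives p* = 120, q* = 155.
With the subsidy, sellers receive ps = pb + 9 for each unit, where pb is the price buyers pay.
Supply in terms of pb becomes qs = -565 + 6(pb + 9) = -511 + 6pb. Setting this equal to demand: 395 - 2pb = -511 + 6pb, so pb = 113.25.
Sellers receive ps = 113.25 + 9 = 122.25; q' = 395 − 2·113.25 = 168.5.
Buyers' price falls by p* − pb = 120 − 113.25 = 6.75; sellers' price rises by ps − p* = 122.25 − 120 = 2.25.
So consumers capture 6.75/9 = 0.75 of each unit of subsidy.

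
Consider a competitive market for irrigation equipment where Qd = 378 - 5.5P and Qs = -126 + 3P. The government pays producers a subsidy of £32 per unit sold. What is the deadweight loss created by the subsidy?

Pre-subsidy: 378 - 5.5P = -126 + 3P gives P* = 1008/17, Q* = 882/17.
With the subsidy, sellers receive Ps = Pb + 32 for each unit, where Pb is the price buyers pay.
Supply in terms of Pb becomes Qs = -126 + 3(Pb + 32) = -30 + 3Pb. Setting this equal to demand: 378 - 5.5Pb = -30 + 3Pb, so Pb = 48.
Sellers receive Ps = 48 + 32 = 80; Q' = 378 − 5.5·48 = 114.
The subsidy expands output by 114 − 882/17 = 1056/17 past the efficient level; on those units the gap between marginal cost and willingness to pay runs from 0 up to 32.
DWL = ½ × 32 × 1056/17 = 16896/17.

Deadweight loss = 16896/17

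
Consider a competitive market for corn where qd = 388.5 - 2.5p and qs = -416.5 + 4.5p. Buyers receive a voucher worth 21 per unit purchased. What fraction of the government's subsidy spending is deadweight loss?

DWL / government spending = 135/1078

Pre-subsidy: 388.5 - 2.5p = -416.5 + 4.5p gives p* = 115, q* = 101.
With the rebate, buyers effectively pay pb = ps − 21, where ps is the price sellers receive.
Demand in terms of ps becomes qd = 388.5 − 2.5(ps − 21) = 441 - 2.5ps. Setting this equal to supply: 441 - 2.5ps = -416.5 + 4.5ps, so ps = 122.5.
Buyers pay pb = 122.5 − 21 = 101.5; q' = -416.5 + 4.5·122.5 = 134.75.
ΔCS = ½(101 + 134.75)(115 − 101.5) = 1591.3125; ΔPS = ½(101 + 134.75)(122.5 − 115) = 884.0625.
Government spending = 21 × 134.75 = 2829.75.
DWL = ½ × 21 × (134.75 − 101) = 354.375; fraction = 354.375 / 2829.75 = 135/1078.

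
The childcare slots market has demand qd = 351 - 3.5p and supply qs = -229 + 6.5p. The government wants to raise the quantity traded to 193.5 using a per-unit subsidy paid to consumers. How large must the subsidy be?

Required subsidy s = 20 per unit

At q = 193.5, invert demand for the buyer price: pb = (351 − 193.5)/3.5 = 45; invert supply for the seller price: ps = (193.5 − (-229))/6.5 = 65.
The subsidy must fill the gap: s = ps − pb = 65 − 45 = 20.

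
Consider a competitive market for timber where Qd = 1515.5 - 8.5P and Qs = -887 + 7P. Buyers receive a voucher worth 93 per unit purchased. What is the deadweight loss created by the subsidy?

Pre-subsidy: 1515.5 - 8.5P = -887 + 7P gives P* = 155, Q* = 198.
With the rebate, buyers effectively pay Pb = Ps − 93, where Ps is the price sellers receive.
Demand in terms of Ps becomes Qd = 1515.5 − 8.5(Ps − 93) = 2306 - 8.5Ps. Setting this equal to supply: 2306 - 8.5Ps = -887 + 7Ps, so Ps = 206.
Buyers pay Pb = 206 − 93 = 113; Q' = -887 + 7·206 = 555.
The subsidy expands output by 555 − 198 = 357 past the efficient level; on those units the gap between marginal cost and willingness to pay runs from 0 up to 93.
DWL = ½ × 93 × 357 = 16600.5.

Deadweight loss = 16600.5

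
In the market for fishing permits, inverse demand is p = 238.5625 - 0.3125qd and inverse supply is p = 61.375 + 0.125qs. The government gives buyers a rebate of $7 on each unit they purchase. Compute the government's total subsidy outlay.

Pre-subsidy: 238.5625 - 0.3125q = 61.375 + 0.125q gives q* = 405 and p* = 112.
With the rebate, buyers effectively pay pb = ps − 7, where ps is the price sellers receive.
On the curves, pb = 238.5625 - 0.3125q and ps = 61.375 + 0.125q; the wedge ps − pb = 7 gives 61.375 + 0.125q − (238.5625 - 0.3125q) = 7, so q' = 421.
Then pb = 238.5625 − 0.3125·421 = 107 and ps = 61.375 + 0.125·421 = 114.
Government outlay = subsidy × quantity = 7 × 421 = 2947.

Government cost = $2947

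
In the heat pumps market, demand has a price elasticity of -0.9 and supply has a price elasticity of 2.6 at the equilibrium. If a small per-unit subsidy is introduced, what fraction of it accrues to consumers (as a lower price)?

Consumer share = 26/35

For a small subsidy around the equilibrium, the benefit split depends on the relative slopes, which at a point are proportional to the elasticities.
Buyer share = εs/(εs + |εd|) = 2.6/(2.6 + 0.9) = 26/35; seller share = |εd|/(εs + |εd|) = 9/35.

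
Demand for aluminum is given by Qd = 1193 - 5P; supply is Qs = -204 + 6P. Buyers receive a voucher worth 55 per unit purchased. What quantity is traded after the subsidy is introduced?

Pre-subsidy: 1193 - 5P = -204 + 6P gives P* = 127, Q* = 558.
With the rebate, buyers effectively pay Pb = Ps − 55, where Ps is the price sellers receive.
Demand in terms of Ps becomes Qd = 1193 − 5(Ps − 55) = 1468 - 5Ps. Setting this equal to supply: 1468 - 5Ps = -204 + 6Ps, so Ps = 152.
Buyers pay Pb = 152 − 55 = 97; Q' = -204 + 6·152 = 708.

Q' = 708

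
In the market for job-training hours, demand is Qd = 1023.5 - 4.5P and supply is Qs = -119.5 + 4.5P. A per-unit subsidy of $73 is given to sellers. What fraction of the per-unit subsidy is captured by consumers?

Pre-subsidy: 1023.5 - 4.5P = -119.5 + 4.5P gives P* = 127, Q* = 452.
With the subsidy, sellers receive Ps = Pb + 73 for each unit, where Pb is the price buyers pay.
Supply in terms of Pb becomes Qs = -119.5 + 4.5(Pb + 73) = 209 + 4.5Pb. Setting this equal to demand: 1023.5 - 4.5Pb = 209 + 4.5Pb, so Pb = 90.5.
Sellers receive Ps = 90.5 + 73 = 163.5; Q' = 1023.5 − 4.5·90.5 = 616.25.
Buyers' price falls by P* − Pb = 127 − 90.5 = 36.5; sellers' price rises by Ps − P* = 163.5 − 127 = 36.5.
So consumers capture 36.5/73 = 0.5 of each unit of subsidy.

Consumer share = 0.5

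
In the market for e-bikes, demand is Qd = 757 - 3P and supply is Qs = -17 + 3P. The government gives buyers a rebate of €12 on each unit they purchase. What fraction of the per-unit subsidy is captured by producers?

Producer share = 0.5

Pre-subsidy: 757 - 3P = -17 + 3P gives P* = 129, Q* = 370.
With the rebate, buyers effectively pay Pb = Ps − 12, where Ps is the price sellers receive.
Demand in terms of Ps becomes Qd = 757 − 3(Ps − 12) = 793 - 3Ps. Setting this equal to supply: 793 - 3Ps = -17 + 3Ps, so Ps = 135.
Buyers pay Pb = 135 − 12 = 123; Q' = -17 + 3·135 = 388.
Buyers' price falls by P* − Pb = 129 − 123 = 6; sellers' price rises by Ps − P* = 135 − 129 = 6.
So producers capture 6/12 = 0.5 of each unit of subsidy.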